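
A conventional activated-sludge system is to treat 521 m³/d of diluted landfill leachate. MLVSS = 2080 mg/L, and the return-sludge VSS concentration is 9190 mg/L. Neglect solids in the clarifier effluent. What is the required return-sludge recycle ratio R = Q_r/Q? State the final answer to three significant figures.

R = Q_r/Q = X/(X_r − X) = 2080 / (9190 − 2080) = 0.2925.

R ≈ 0.293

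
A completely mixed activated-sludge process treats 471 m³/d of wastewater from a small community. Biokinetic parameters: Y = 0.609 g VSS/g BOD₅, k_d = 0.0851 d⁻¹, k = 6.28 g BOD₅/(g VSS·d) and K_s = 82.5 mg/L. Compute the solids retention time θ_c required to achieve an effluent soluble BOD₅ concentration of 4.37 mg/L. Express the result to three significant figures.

θ_c ≈ 9.32 d

From 1/θ_c = Y·k·S/(K_s + S) − k_d: Y·k·S/(K_s+S) = 0.609 × 6.28 × 4.37 / (82.5 + 4.37) = 0.1924 d⁻¹.
1/θ_c = 0.1924 − 0.0851 = 0.1073 d⁻¹, so θ_c = 9.320 d.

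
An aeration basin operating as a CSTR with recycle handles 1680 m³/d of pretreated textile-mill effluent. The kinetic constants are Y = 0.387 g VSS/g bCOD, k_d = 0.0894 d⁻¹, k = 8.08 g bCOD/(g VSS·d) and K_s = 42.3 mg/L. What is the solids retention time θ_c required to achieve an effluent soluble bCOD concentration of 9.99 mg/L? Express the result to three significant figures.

θ_c ≈ 1.97 d

From 1/θ_c = Y·k·S/(K_s + S) − k_d: Y·k·S/(K_s+S) = 0.387 × 8.08 × 9.99 / (42.3 + 9.99) = 0.5974 d⁻¹.
θ_c = 1/(μ − k_d) = 1/(0.5974 − 0.0894) = 1/0.5080 = 1.968 d.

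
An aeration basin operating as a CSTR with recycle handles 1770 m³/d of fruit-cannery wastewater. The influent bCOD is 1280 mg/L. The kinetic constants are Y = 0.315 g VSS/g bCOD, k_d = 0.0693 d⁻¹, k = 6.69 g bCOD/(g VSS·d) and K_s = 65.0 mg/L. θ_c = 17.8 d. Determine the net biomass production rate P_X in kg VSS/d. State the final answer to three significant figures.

For a completely mixed reactor with recycle the Lawrence–McCarty relation gives S = K_s·(1 + k_d·θ_c) / [θ_c·(Y·k − k_d) − 1] = 65.0 × (1 + 0.0693 × 17.8) / [17.8 × (0.315 × 6.69 − 0.0693) − 1] = 145.2 / 35.28 = 4.115 mg/L.
Y_obs = Y / (1 + k_d θ_c) = 0.315 / (1 + 0.0693 × 17.8) = 0.315 / 2.234 = 0.1410.
Mass of bCOD removed per day: Q(S₀ − S) = 1770 × 1276 g/m³ = 2258 kg/d.
Net biomass production P_X = Y_obs × Q·(S₀ − S) = 0.1410 × 2258 = 318.5 kg VSS/d.

P_X ≈ 318 kg VSS/d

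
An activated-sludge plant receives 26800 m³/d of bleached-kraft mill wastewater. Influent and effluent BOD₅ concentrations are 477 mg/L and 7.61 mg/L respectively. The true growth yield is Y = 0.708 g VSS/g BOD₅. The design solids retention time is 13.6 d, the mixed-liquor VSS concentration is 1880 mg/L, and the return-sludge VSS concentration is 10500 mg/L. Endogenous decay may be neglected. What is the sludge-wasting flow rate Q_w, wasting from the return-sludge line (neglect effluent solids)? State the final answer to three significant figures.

Q_w ≈ 848 m³/d

Biomass mass balance (decay neglected): V·X = Y·Q·(S₀ − S)·θ_c, so V = 0.708 × 26800 × (477 − 7.61) × 13.6 / 1880 = 64429 m³.
θ_c = V·X/(Q_w·X_r) when wasting from the recycle, so Q_w = V·X/(θ_c·X_r) = 64429 × 1880 / (13.6 × 10500) = 848.2 m³/d.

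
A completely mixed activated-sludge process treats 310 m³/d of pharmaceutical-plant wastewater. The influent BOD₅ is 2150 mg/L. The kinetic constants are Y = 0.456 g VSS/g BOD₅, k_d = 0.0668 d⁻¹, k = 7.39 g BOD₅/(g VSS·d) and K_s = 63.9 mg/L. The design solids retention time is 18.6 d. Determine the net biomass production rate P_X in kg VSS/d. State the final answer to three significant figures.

For a completely mixed reactor with recycle the Lawrence–McCarty relation gives S = K_s·(1 + k_d·θ_c) / [θ_c·(Y·k − k_d) − 1] = 63.9 × (1 + 0.0668 × 18.6) / [18.6 × (0.456 × 7.39 − 0.0668) − 1] = 143.3 / 60.44 = 2.371 mg/L.
Y_obs = Y / (1 + k_d θ_c) = 0.456 / (1 + 0.0668 × 18.6) = 0.456 / 2.242 = 0.2033.
Substrate removed = Q·(S₀ − S) = 310 m³/d × (2150 − 2.37) g/m³ = 6.66×10^5 g/d = 665.8 kg/d.
So the net sludge growth is P_X = 0.2033 × 665.8 = 135.4 kg VSS/d.

P_X ≈ 135 kg VSS/d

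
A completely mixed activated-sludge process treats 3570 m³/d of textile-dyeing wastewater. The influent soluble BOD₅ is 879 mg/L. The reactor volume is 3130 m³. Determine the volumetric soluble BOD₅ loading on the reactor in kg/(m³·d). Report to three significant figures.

L_v = Q S₀ / V = 3570 × 879 × 10⁻³ / 3130 = 1.003 kg/(m³·d).

L_v ≈ 1.00 kg soluble BOD₅/(m³·d)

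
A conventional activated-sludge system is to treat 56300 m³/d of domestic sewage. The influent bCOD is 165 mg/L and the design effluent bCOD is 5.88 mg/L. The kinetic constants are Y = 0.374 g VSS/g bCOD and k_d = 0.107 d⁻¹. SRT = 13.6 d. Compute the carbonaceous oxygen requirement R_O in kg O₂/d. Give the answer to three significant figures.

The observed yield is Y_obs = Y/(1 + k_d·θ_c) = 0.374 / (1 + 0.107 × 13.6) = 0.374 / 2.455 = 0.1523 g VSS per g bCOD removed.
Q·(S₀ − S) = 56300 × (165 − 5.88) × 10⁻³ = 8958 kg/d removed.
Biomass synthesised: P_X = Y_obs × 8958 = 1365 kg VSS/d.
R_O = Q·ΔS − 1.42 P_X = 8958 − 1938 = 7021 kg O₂/d.

R_O ≈ 7020 kg O₂/d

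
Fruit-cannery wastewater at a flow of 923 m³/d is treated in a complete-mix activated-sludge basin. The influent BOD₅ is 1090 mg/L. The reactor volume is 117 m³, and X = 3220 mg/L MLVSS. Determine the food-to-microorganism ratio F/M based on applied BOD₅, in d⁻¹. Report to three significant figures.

F/M = applied load / biomass = Q·S₀/(V·X) = 923 × 1090 / (117.0 × 3220) = 2.670 d⁻¹.

F/M ≈ 2.67 d⁻¹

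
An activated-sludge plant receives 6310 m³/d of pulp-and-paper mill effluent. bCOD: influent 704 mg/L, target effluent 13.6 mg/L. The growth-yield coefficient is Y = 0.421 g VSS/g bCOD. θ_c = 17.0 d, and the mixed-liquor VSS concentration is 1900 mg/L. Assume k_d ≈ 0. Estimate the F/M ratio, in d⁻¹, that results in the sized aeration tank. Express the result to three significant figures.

F/M ≈ 0.142 d⁻¹

Biomass mass balance (decay neglected): V·X = Y·Q·(S₀ − S)·θ_c, so V = 0.421 × 6310 × (704 − 13.6) × 17.0 / 1900 = 16410 m³.
F/M = applied load / biomass = Q·S₀/(V·X) = 6310 × 704 / (16410 × 1900) = 0.1425 d⁻¹.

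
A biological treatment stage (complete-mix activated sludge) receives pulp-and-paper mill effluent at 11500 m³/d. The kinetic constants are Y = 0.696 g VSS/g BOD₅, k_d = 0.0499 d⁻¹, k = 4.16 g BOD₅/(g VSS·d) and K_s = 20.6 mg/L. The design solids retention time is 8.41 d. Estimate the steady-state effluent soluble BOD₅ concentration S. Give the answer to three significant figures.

S ≈ 1.28 mg/L

From the Monod/SRT balance for a CMAS, S = K_s·(1+k_d θ_c)/[θ_c·(Y k − k_d) − 1] = 20.6 × (1 + 0.0499 × 8.41) / [8.41 × (0.696 × 4.16 − 0.0499) − 1] = 29.24 / 22.93 = 1.275 mg/L.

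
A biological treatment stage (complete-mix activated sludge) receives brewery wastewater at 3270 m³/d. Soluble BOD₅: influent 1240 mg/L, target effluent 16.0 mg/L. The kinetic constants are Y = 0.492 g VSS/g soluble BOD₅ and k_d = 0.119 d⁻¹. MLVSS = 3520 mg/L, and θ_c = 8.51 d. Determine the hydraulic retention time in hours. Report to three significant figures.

τ ≈ 17.4 h

From the SRT design equation V = Y Q (S₀−S) θ_c / [X (1 + k_d θ_c)] = 0.492 × 3270 × (1240 − 16.0) × 8.51 / [3520 × (1 + 0.119 × 8.51)] = 1.68×10^7 / 7085 = 2365 m³.
Hydraulic retention time τ = V/Q = 2365 / 3270 = 0.7234 d = 17.36 h.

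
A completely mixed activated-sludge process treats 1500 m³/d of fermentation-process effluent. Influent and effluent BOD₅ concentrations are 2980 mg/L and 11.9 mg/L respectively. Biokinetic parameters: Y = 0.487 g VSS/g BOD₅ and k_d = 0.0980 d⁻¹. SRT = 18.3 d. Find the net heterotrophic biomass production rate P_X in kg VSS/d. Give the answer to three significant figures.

P_X ≈ 776 kg VSS/d

Y_obs = Y / (1 + k_d θ_c) = 0.487 / (1 + 0.0980 × 18.3) = 0.487 / 2.793 = 0.1743.
Q·(S₀ − S) = 1500 × (2980 − 11.9) × 10⁻³ = 4452 kg/d removed.
Biomass produced: P_X = Y_obs·Q·ΔS = 0.1743 × 4452 ≈ 776.2 kg VSS/d.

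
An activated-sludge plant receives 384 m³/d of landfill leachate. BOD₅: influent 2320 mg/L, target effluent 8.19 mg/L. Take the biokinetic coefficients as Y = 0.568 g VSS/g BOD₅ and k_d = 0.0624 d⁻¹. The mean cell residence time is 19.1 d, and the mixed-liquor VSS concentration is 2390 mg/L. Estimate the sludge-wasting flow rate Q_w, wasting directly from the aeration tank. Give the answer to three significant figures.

Q_w ≈ 96.3 m³/d

Steady-state biomass mass balance: V·X·(1 + k_d·θ_c) = Y·Q·(S₀ − S)·θ_c, so V = 0.568 × 384 × (2320 − 8.19) × 19.1 / [2390 × (1 + 0.0624 × 19.1)] = 9.63×10^6 / 5238 = 1838 m³.
For wasting at MLVSS concentration, Q_w = V/θ_c = 1838/19.1 = 96.26 m³/d.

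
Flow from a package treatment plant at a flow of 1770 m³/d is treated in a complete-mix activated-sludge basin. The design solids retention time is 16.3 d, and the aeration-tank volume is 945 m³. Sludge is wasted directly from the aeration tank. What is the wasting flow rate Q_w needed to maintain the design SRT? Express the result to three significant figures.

Q_w ≈ 58.0 m³/d

Wasting from the aeration tank: Q_w = V / θ_c = 945.0 / 16.3 = 57.98 m³/d.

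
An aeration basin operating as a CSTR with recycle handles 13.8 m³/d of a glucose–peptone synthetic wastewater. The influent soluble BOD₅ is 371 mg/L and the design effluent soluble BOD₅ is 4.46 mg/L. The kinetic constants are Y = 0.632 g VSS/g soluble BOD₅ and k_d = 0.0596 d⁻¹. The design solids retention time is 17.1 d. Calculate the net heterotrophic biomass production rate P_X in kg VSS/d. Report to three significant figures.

P_X ≈ 1.58 kg VSS/d

Observed yield with endogenous decay: Y_obs = Y / (1 + k_d·θ_c) = 0.632 / (1 + 0.0596 × 17.1) = 0.632 / 2.019 = 0.3130 g VSS/g soluble BOD₅.
Substrate removed = Q·(S₀ − S) = 13.8 m³/d × (371 − 4.46) g/m³ = 5.06×10^3 g/d = 5.058 kg/d.
Biomass produced: P_X = Y_obs·Q·ΔS = 0.3130 × 5.058 ≈ 1.583 kg VSS/d.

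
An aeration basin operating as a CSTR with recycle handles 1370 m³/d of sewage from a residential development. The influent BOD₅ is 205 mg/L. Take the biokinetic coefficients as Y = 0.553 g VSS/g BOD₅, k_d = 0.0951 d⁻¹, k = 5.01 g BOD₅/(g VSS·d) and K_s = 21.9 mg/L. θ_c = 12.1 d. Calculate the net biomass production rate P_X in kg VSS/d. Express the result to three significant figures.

Effluent substrate depends only on kinetics and SRT: S = K_s(1 + k_d θ_c) / [θ_c(Yk − k_d) − 1] = 21.9 × (1 + 0.0951 × 12.1) / [12.1 × (0.553 × 5.01 − 0.0951) − 1] = 47.10 / 31.37 = 1.501 mg/L.
The observed yield is Y_obs = Y/(1 + k_d·θ_c) = 0.553 / (1 + 0.0951 × 12.1) = 0.553 / 2.151 = 0.2571 g VSS per g BOD₅ removed.
Substrate removed = Q·(S₀ − S) = 1370 m³/d × (205 − 1.50) g/m³ = 2.79×10^5 g/d = 278.8 kg/d.
P_X = Y_obs · Q(S₀ − S) = 0.2571 × 278.8 = 71.68 kg VSS/d.

P_X ≈ 71.7 kg VSS/d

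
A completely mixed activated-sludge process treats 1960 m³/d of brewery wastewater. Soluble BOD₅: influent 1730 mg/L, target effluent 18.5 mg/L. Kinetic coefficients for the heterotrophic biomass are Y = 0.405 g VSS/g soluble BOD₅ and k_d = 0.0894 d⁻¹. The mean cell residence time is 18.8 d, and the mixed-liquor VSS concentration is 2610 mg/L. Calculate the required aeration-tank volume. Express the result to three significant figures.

Rearranging the biomass balance for a CMAS with decay, V = Y·Q·ΔS·θ_c / [X·(1+k_d θ_c)] = 0.405 × 1960 × (1730 − 18.5) × 18.8 / [2610 × (1 + 0.0894 × 18.8)] = 2.55×10^7 / 6997 = 3651 m³.

V ≈ 3650 m³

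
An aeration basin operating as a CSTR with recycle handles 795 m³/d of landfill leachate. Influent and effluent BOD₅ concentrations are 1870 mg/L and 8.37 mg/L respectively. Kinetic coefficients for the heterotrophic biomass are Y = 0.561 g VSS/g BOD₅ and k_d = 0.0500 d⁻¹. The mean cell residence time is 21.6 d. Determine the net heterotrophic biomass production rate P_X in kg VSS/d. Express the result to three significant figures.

Correct the yield for decay: Y_obs = Y/(1 + k_d θ_c) = 0.561 / (1 + 0.0500 × 21.6) = 0.561 / 2.080 = 0.2697.
ΔS = 1870 − 8.37 = 1862 mg/L, so the substrate removal rate is 795 × 1862/1000 = 1480 kg BOD₅/d.
Net biomass production P_X = Y_obs × Q·(S₀ − S) = 0.2697 × 1480 = 399.2 kg VSS/d.

P_X ≈ 399 kg VSS/d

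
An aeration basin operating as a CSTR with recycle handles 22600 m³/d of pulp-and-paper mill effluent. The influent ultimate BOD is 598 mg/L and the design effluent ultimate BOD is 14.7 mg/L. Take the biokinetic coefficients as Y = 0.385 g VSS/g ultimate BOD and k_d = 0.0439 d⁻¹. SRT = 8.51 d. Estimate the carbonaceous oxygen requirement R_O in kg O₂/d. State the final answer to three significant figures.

The observed yield is Y_obs = Y/(1 + k_d·θ_c) = 0.385 / (1 + 0.0439 × 8.51) = 0.385 / 1.374 = 0.2803 g VSS per g ultimate BOD removed.
ΔS = 598 − 14.7 = 583.3 mg/L, so the substrate removal rate is 22600 × 583.3/1000 = 13183 kg ultimate BOD/d.
Net sludge production P_X = 0.2803 × 13183 = 3695 kg VSS/d.
R_O = Q·ΔS − 1.42 P_X = 13183 − 5247 = 7936 kg O₂/d.

R_O ≈ 7940 kg O₂/d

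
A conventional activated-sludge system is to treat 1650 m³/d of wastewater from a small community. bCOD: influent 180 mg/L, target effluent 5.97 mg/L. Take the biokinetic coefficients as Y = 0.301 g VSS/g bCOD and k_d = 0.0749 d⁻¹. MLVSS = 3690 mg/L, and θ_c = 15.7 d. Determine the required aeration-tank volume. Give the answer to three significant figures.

V ≈ 169 m³

Steady-state biomass mass balance: V·X·(1 + k_d·θ_c) = Y·Q·(S₀ − S)·θ_c, so V = 0.301 × 1650 × (180 − 5.97) × 15.7 / [3690 × (1 + 0.0749 × 15.7)] = 1.36×10^6 / 8029 = 169.0 m³.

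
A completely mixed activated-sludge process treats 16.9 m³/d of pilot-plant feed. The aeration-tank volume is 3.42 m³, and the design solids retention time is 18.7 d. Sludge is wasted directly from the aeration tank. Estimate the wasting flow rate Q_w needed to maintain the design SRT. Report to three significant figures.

Q_w ≈ 0.183 m³/d

Wasting from the aeration tank: Q_w = V / θ_c = 3.420 / 18.7 = 0.1829 m³/d.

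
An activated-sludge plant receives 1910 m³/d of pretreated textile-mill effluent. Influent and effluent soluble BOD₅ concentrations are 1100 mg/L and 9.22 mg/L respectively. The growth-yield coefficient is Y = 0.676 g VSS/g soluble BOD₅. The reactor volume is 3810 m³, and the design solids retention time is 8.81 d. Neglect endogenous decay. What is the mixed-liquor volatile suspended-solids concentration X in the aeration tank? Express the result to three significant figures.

X ≈ 3260 mg/L

X = Y·Q·ΔS·θ_c / V = 0.676 × 1910 × (1100 − 9.22) × 8.81 / 3810 = 3257 mg/L.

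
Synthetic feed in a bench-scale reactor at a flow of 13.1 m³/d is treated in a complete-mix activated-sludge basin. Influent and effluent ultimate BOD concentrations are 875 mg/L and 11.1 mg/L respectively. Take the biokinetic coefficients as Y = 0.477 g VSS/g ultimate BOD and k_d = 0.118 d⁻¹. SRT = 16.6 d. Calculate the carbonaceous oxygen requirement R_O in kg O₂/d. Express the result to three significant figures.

The observed yield is Y_obs = Y/(1 + k_d·θ_c) = 0.477 / (1 + 0.118 × 16.6) = 0.477 / 2.959 = 0.1612 g VSS per g ultimate BOD removed.
Substrate removed = Q·(S₀ − S) = 13.1 m³/d × (875 − 11.1) g/m³ = 1.13×10^4 g/d = 11.32 kg/d.
P_X = Y_obs·Q·(S₀ − S) = 0.1612 × 11.32 = 1.824 kg VSS/d.
R_O = Q·ΔS − 1.42 P_X = 11.32 − 2.591 = 8.726 kg O₂/d.

R_O ≈ 8.73 kg O₂/d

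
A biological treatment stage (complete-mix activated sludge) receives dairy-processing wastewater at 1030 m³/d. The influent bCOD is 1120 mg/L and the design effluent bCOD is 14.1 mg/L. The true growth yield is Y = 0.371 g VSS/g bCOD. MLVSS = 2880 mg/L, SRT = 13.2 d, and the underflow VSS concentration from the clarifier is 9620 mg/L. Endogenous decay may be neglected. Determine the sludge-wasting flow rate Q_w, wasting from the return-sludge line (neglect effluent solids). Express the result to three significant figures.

Q_w ≈ 43.9 m³/d

With k_d = 0 the design equation reduces to V = Y Q (S₀−S) θ_c / X = 0.371 × 1030 × (1120 − 14.1) × 13.2 / 2880 = 1937 m³.
θ_c = V·X/(Q_w·X_r) when wasting from the recycle, so Q_w = V·X/(θ_c·X_r) = 1937 × 2880 / (13.2 × 9620) = 43.93 m³/d.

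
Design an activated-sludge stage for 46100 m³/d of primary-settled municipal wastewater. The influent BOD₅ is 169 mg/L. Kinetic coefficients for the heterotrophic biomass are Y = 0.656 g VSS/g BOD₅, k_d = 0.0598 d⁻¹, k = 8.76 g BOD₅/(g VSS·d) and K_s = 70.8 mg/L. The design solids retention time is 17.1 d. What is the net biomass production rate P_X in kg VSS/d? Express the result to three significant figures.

From the Monod/SRT balance for a CMAS, S = K_s·(1+k_d θ_c)/[θ_c·(Y k − k_d) − 1] = 70.8 × (1 + 0.0598 × 17.1) / [17.1 × (0.656 × 8.76 − 0.0598) − 1] = 143.2 / 96.24 = 1.488 mg/L.
Observed yield with endogenous decay: Y_obs = Y / (1 + k_d·θ_c) = 0.656 / (1 + 0.0598 × 17.1) = 0.656 / 2.023 = 0.3243 g VSS/g BOD₅.
Mass of BOD₅ removed per day: Q(S₀ − S) = 46100 × 167.5 g/m³ = 7722 kg/d.
P_X = Y_obs · Q(S₀ − S) = 0.3243 × 7722 = 2505 kg VSS/d.

P_X ≈ 2500 kg VSS/d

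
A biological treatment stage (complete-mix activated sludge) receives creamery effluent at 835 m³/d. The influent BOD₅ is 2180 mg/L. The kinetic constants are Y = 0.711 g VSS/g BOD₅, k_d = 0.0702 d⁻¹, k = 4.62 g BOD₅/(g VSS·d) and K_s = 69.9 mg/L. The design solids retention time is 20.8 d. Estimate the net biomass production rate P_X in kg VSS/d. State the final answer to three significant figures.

Effluent substrate depends only on kinetics and SRT: S = K_s(1 + k_d θ_c) / [θ_c(Yk − k_d) − 1] = 69.9 × (1 + 0.0702 × 20.8) / [20.8 × (0.711 × 4.62 − 0.0702) − 1] = 172.0 / 65.86 = 2.611 mg/L.
Observed yield with endogenous decay: Y_obs = Y / (1 + k_d·θ_c) = 0.711 / (1 + 0.0702 × 20.8) = 0.711 / 2.460 = 0.2890 g VSS/g BOD₅.
Q·(S₀ − S) = 835 × (2180 − 2.61) × 10⁻³ = 1818 kg/d removed.
So the net sludge growth is P_X = 0.2890 × 1818 = 525.4 kg VSS/d.

P_X ≈ 525 kg VSS/d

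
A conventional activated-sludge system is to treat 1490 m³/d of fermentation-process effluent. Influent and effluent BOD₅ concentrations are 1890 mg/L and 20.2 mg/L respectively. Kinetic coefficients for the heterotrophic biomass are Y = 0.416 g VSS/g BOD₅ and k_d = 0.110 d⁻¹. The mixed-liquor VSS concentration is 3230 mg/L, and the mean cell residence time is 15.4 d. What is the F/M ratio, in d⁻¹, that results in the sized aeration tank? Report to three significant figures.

Rearranging the biomass balance for a CMAS with decay, V = Y·Q·ΔS·θ_c / [X·(1+k_d θ_c)] = 0.416 × 1490 × (1890 − 20.2) × 15.4 / [3230 × (1 + 0.110 × 15.4)] = 1.78×10^7 / 8702 = 2051 m³.
F/M = Q·S₀ / (V·X) = 1490 × 1890 / (2051 × 3230) = 0.4251 g BOD₅·(g VSS·d)⁻¹.

F/M ≈ 0.425 d⁻¹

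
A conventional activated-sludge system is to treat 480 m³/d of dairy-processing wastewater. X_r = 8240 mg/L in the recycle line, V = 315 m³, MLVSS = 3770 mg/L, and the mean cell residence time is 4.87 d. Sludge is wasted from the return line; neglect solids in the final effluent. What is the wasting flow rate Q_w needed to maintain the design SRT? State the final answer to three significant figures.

Q_w ≈ 29.6 m³/d

Wasting from the return line (neglecting effluent solids): Q_w = V·X / (θ_c·X_r) = 315.0 × 3770 / (4.87 × 8240) = 29.59 m³/d.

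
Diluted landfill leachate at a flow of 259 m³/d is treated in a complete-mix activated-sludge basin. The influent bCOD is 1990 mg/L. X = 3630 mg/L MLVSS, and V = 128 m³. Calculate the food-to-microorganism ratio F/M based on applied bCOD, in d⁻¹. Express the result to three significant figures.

F/M ≈ 1.11 d⁻¹

Food-to-microorganism ratio F/M = Q S₀ / (V X) = 259 × 1990 / (128.0 × 3630) = 1.109 d⁻¹.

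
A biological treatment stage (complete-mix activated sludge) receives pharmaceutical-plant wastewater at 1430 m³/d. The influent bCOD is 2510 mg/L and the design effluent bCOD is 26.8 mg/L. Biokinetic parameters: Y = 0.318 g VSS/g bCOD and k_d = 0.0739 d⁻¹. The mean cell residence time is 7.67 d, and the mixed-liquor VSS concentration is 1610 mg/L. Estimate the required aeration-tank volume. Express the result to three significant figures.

V ≈ 3430 m³

Steady-state biomass mass balance: V·X·(1 + k_d·θ_c) = Y·Q·(S₀ − S)·θ_c, so V = 0.318 × 1430 × (2510 − 26.8) × 7.67 / [1610 × (1 + 0.0739 × 7.67)] = 8.66×10^6 / 2523 = 3433 m³.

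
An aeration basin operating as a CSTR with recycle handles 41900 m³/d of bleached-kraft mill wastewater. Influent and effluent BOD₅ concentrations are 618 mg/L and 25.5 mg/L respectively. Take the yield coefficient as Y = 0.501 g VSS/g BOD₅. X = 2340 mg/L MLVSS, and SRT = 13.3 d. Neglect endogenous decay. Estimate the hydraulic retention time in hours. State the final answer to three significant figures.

V·X = Y·Q·ΔS·θ_c gives V = 0.501 × 41900 × (618 − 25.5) × 13.3 / 2340 = 70693 m³.
HRT = V/Q = 70693 m³ / 41900 m³·d⁻¹ = 1.687 d × 24 = 40.49 h.

τ ≈ 40.5 h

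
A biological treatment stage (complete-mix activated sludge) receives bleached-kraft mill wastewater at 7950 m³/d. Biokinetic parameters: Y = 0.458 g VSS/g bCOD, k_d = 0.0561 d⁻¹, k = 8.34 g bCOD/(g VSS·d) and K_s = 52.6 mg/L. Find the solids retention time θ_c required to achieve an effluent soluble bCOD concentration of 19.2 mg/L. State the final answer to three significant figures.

Specific growth rate at S = 19.2 mg/L: μ = YkS/(K_s+S) = 0.458·8.34·19.2/(52.6+19.2) = 1.021 d⁻¹.
θ_c = 1/(μ − k_d) = 1/(1.021 − 0.0561) = 1/0.9653 = 1.036 d.

θ_c ≈ 1.04 d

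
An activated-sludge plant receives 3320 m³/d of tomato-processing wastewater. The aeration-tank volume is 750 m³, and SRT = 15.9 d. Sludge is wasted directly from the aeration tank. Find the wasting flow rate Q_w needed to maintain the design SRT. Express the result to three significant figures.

Q_w ≈ 47.2 m³/d

Wasting from the aeration tank: Q_w = V / θ_c = 750.0 / 15.9 = 47.17 m³/d.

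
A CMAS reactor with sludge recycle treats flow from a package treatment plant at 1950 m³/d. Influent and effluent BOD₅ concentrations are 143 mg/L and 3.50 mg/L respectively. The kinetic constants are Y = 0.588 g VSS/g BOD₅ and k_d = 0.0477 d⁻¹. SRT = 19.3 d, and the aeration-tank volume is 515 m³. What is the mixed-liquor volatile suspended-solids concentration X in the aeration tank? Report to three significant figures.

X ≈ 3120 mg/L

Solving the biomass balance for X: X = Y Q (S₀−S) θ_c / [V (1+k_d θ_c)] = 0.588 × 1950 × (143 − 3.50) × 19.3 / [515 × (1 + 0.0477 × 19.3)] = 3121 mg/L.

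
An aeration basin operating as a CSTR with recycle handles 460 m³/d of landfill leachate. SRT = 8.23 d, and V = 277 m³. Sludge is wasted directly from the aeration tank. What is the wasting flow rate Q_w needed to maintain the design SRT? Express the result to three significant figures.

Q_w ≈ 33.7 m³/d

For wasting at MLVSS concentration, Q_w = V/θ_c = 277.0/8.23 = 33.66 m³/d.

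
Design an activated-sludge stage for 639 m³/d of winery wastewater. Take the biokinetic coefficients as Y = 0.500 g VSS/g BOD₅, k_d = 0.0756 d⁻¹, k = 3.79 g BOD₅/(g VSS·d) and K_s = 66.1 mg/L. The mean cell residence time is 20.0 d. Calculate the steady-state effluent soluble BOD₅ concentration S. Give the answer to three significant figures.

S ≈ 4.69 mg/L

From the Monod/SRT balance for a CMAS, S = K_s·(1+k_d θ_c)/[θ_c·(Y k − k_d) − 1] = 66.1 × (1 + 0.0756 × 20.0) / [20.0 × (0.500 × 3.79 − 0.0756) − 1] = 166.0 / 35.39 = 4.692 mg/L.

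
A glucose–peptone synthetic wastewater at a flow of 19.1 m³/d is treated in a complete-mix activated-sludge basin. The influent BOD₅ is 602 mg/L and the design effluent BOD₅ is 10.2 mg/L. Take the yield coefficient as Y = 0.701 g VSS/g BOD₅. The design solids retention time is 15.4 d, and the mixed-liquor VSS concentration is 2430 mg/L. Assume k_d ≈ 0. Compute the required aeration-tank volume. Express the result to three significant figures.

Biomass mass balance (decay neglected): V·X = Y·Q·(S₀ − S)·θ_c, so V = 0.701 × 19.1 × (602 − 10.2) × 15.4 / 2430 = 50.22 m³.

V ≈ 50.2 m³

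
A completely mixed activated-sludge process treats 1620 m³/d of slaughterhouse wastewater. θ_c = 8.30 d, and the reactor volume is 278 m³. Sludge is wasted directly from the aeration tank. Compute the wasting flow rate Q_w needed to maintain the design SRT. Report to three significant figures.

Wasting from the aeration tank: Q_w = V / θ_c = 278.0 / 8.30 = 33.49 m³/d.

Q_w ≈ 33.5 m³/d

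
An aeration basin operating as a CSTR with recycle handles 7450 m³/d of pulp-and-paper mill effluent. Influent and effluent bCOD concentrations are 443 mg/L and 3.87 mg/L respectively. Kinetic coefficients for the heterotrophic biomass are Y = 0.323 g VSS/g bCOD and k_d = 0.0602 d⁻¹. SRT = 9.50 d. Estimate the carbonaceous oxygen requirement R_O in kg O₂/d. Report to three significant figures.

R_O ≈ 2320 kg O₂/d

Correct the yield for decay: Y_obs = Y/(1 + k_d θ_c) = 0.323 / (1 + 0.0602 × 9.50) = 0.323 / 1.572 = 0.2055.
ΔS = 443 − 3.87 = 439.1 mg/L, so the substrate removal rate is 7450 × 439.1/1000 = 3272 kg bCOD/d.
Net sludge production P_X = 0.2055 × 3272 = 672.2 kg VSS/d.
R_O = Q·ΔS − 1.42 P_X = 3272 − 954.6 = 2317 kg O₂/d.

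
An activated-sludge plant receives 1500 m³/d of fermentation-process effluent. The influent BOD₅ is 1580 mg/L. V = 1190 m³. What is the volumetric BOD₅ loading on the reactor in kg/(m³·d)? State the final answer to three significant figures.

L_v = Q S₀ / V = 1500 × 1580 × 10⁻³ / 1190 = 1.992 kg/(m³·d).

L_v ≈ 1.99 kg BOD₅/(m³·d)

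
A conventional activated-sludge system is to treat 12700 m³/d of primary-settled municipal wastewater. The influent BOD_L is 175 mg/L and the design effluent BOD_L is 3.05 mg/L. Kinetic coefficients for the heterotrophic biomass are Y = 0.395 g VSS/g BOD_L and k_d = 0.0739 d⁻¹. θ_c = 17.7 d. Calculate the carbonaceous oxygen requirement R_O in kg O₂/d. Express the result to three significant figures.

Y_obs = Y / (1 + k_d θ_c) = 0.395 / (1 + 0.0739 × 17.7) = 0.395 / 2.308 = 0.1711.
Mass of BOD_L removed per day: Q(S₀ − S) = 12700 × 171.9 g/m³ = 2184 kg/d.
Net sludge production P_X = 0.1711 × 2184 = 373.7 kg VSS/d.
R_O = Q·(S₀ − S) − 1.42·P_X = 2184 − 1.42 × 373.7 = 1653 kg O₂/d.

R_O ≈ 1650 kg O₂/d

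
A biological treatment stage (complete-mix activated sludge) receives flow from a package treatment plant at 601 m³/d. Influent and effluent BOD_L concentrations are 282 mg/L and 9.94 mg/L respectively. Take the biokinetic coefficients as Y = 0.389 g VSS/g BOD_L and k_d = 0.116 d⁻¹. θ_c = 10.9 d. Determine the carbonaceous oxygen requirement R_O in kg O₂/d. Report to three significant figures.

R_O ≈ 124 kg O₂/d

The observed yield is Y_obs = Y/(1 + k_d·θ_c) = 0.389 / (1 + 0.116 × 10.9) = 0.389 / 2.264 = 0.1718 g VSS per g BOD_L removed.
Q·(S₀ − S) = 601 × (282 − 9.94) × 10⁻³ = 163.5 kg/d removed.
Biomass synthesised: P_X = Y_obs × 163.5 = 28.09 kg VSS/d.
Carbonaceous O₂ demand = substrate oxidised − cell-mass equivalent = 163.5 − 1.42 × 28.09 = 123.6 kg O₂/d.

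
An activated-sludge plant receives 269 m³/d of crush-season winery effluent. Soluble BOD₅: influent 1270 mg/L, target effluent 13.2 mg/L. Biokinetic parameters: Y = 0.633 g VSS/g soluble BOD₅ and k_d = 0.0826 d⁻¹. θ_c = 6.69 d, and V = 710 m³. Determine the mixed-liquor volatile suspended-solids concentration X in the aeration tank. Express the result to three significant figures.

X ≈ 1300 mg/L

X = Y·Q·ΔS·θ_c / [V·(1 + k_d θ_c)] = 0.633 × 269 × (1270 − 13.2) × 6.69 / [710 × (1 + 0.0826 × 6.69)] = 1299 mg/L.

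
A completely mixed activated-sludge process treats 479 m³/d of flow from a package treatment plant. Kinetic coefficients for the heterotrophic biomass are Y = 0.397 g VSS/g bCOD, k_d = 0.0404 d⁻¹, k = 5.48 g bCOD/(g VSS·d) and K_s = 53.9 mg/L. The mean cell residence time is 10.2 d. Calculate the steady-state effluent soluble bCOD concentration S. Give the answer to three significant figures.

S ≈ 3.66 mg/L

Effluent substrate depends only on kinetics and SRT: S = K_s(1 + k_d θ_c) / [θ_c(Yk − k_d) − 1] = 53.9 × (1 + 0.0404 × 10.2) / [10.2 × (0.397 × 5.48 − 0.0404) − 1] = 76.11 / 20.78 = 3.663 mg/L.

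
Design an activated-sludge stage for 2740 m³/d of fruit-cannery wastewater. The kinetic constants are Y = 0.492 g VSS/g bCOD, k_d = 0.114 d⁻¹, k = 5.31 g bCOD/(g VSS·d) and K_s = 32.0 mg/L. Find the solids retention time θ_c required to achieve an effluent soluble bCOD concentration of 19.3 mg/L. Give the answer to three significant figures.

From 1/θ_c = Y·k·S/(K_s + S) − k_d: Y·k·S/(K_s+S) = 0.492 × 5.31 × 19.3 / (32.0 + 19.3) = 0.9829 d⁻¹.
θ_c = 1/(μ − k_d) = 1/(0.9829 − 0.114) = 1/0.8689 = 1.151 d.

θ_c ≈ 1.15 d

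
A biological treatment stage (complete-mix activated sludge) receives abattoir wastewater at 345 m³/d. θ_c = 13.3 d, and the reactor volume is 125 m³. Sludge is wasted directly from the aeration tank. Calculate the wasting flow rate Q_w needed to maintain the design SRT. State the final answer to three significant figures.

Q_w ≈ 9.40 m³/d

With mixed-liquor wasting, θ_c = V/Q_w, so Q_w = V/θ_c = 125.0/13.3 = 9.398 m³/d.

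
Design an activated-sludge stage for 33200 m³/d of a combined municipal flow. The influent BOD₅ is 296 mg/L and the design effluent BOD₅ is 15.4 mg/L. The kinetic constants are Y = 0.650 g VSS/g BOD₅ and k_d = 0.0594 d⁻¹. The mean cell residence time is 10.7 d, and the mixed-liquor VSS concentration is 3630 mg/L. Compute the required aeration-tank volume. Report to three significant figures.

Rearranging the biomass balance for a CMAS with decay, V = Y·Q·ΔS·θ_c / [X·(1+k_d θ_c)] = 0.650 × 33200 × (296 − 15.4) × 10.7 / [3630 × (1 + 0.0594 × 10.7)] = 6.48×10^7 / 5937 = 10913 m³.

V ≈ 10900 m³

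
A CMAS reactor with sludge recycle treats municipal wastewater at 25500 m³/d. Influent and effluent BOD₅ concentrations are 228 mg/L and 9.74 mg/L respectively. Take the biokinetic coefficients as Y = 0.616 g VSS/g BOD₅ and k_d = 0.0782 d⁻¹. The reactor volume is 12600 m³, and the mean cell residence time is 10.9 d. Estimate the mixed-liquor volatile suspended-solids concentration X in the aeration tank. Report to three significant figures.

X ≈ 1600 mg/L

X = Y·Q·ΔS·θ_c / [V·(1 + k_d θ_c)] = 0.616 × 25500 × (228 − 9.74) × 10.9 / [12600 × (1 + 0.0782 × 10.9)] = 1601 mg/L.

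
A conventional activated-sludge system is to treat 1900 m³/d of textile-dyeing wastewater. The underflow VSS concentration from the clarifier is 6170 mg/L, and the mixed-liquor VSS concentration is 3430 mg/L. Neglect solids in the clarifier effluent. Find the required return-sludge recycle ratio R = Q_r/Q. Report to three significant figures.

R ≈ 1.25

Mass balance around the secondary clarifier (neglecting effluent solids): R = X / (X_r − X) = 3430 / (6170 − 3430) = 1.252.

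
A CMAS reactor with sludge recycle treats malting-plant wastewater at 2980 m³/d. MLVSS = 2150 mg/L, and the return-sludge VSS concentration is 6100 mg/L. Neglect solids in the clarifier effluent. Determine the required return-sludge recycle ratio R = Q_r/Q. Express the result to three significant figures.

R ≈ 0.544

R = Q_r/Q = X/(X_r − X) = 2150 / (6100 − 2150) = 0.5443.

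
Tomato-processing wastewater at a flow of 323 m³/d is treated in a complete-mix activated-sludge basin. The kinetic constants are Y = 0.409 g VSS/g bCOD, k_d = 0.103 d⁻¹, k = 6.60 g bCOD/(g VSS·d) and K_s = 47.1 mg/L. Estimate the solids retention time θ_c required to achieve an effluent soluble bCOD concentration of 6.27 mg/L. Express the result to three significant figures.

At the target effluent, Y k S/(K_s+S) = 0.409×6.60×6.27/53.37 = 0.3171 d⁻¹.
Then 1/θ_c = μ − k_d = 0.3171 − 0.103 = 0.2141 d⁻¹, giving θ_c = 4.670 d.

θ_c ≈ 4.67 d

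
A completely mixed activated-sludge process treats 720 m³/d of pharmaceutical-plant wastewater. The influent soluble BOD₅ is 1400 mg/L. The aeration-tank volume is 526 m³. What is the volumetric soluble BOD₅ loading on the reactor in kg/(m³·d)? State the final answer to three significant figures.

L_v ≈ 1.92 kg soluble BOD₅/(m³·d)

Volumetric loading L_v = Q·S₀ / V = 720 × 1400 g/m³ / 526.0 m³ = 1916 g/(m³·d) = 1.916 kg soluble BOD₅/(m³·d).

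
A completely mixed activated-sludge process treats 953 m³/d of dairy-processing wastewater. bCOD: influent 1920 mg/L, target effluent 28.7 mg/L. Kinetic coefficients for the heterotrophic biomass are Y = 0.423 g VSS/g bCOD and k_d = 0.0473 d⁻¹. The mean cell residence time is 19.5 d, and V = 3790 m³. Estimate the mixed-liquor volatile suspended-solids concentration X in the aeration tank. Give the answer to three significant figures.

X = Y·Q·ΔS·θ_c / [V·(1 + k_d θ_c)] = 0.423 × 953 × (1920 − 28.7) × 19.5 / [3790 × (1 + 0.0473 × 19.5)] = 2041 mg/L.

X ≈ 2040 mg/L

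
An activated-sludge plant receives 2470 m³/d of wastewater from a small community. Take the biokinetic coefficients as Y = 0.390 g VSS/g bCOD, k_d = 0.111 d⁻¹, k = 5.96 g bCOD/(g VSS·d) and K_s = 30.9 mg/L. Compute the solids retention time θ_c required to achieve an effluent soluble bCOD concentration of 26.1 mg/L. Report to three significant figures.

θ_c ≈ 1.05 d

From 1/θ_c = Y·k·S/(K_s + S) − k_d: Y·k·S/(K_s+S) = 0.390 × 5.96 × 26.1 / (30.9 + 26.1) = 1.064 d⁻¹.
1/θ_c = 1.064 − 0.111 = 0.9533 d⁻¹, so θ_c = 1.049 d.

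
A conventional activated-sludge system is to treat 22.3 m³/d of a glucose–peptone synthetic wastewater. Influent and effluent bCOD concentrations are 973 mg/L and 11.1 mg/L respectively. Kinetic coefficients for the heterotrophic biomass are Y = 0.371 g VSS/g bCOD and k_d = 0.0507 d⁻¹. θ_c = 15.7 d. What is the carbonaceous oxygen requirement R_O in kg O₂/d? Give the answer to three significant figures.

Observed yield with endogenous decay: Y_obs = Y / (1 + k_d·θ_c) = 0.371 / (1 + 0.0507 × 15.7) = 0.371 / 1.796 = 0.2066 g VSS/g bCOD.
Substrate removed = Q·(S₀ − S) = 22.3 m³/d × (973 − 11.1) g/m³ = 2.15×10^4 g/d = 21.45 kg/d.
Biomass synthesised: P_X = Y_obs × 21.45 = 4.431 kg VSS/d.
Carbonaceous O₂ demand = substrate oxidised − cell-mass equivalent = 21.45 − 1.42 × 4.431 = 15.16 kg O₂/d.

R_O ≈ 15.2 kg O₂/d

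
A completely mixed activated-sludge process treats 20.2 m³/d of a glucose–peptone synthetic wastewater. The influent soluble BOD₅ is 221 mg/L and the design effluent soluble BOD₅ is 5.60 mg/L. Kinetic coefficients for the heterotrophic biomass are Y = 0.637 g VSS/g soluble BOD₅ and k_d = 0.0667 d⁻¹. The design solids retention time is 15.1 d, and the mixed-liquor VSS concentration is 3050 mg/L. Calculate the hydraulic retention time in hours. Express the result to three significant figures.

Rearranging the biomass balance for a CMAS with decay, V = Y·Q·ΔS·θ_c / [X·(1+k_d θ_c)] = 0.637 × 20.2 × (221 − 5.60) × 15.1 / [3050 × (1 + 0.0667 × 15.1)] = 4.19×10^4 / 6122 = 6.836 m³.
HRT = V/Q = 6.836 m³ / 20.2 m³·d⁻¹ = 0.3384 d × 24 = 8.122 h.

τ ≈ 8.12 h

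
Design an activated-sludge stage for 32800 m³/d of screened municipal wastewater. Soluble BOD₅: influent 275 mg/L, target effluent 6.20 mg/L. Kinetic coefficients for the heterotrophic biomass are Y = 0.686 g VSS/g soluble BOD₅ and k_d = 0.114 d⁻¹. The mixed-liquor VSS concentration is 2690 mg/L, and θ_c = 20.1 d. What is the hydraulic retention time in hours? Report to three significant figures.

τ ≈ 10.0 h

From the SRT design equation V = Y Q (S₀−S) θ_c / [X (1 + k_d θ_c)] = 0.686 × 32800 × (275 − 6.20) × 20.1 / [2690 × (1 + 0.114 × 20.1)] = 1.22×10^8 / 8854 = 13731 m³.
HRT = V/Q = 13731 m³ / 32800 m³·d⁻¹ = 0.4186 d × 24 = 10.05 h.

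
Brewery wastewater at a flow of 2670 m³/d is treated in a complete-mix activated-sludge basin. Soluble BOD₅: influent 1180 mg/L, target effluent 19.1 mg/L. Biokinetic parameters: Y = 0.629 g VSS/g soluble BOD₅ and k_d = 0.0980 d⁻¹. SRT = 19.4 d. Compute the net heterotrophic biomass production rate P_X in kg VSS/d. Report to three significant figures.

Correct the yield for decay: Y_obs = Y/(1 + k_d θ_c) = 0.629 / (1 + 0.0980 × 19.4) = 0.629 / 2.901 = 0.2168.
ΔS = 1180 − 19.1 = 1161 mg/L, so the substrate removal rate is 2670 × 1161/1000 = 3100 kg soluble BOD₅/d.
P_X = Y_obs · Q(S₀ − S) = 0.2168 × 3100 = 672.0 kg VSS/d.

P_X ≈ 672 kg VSS/d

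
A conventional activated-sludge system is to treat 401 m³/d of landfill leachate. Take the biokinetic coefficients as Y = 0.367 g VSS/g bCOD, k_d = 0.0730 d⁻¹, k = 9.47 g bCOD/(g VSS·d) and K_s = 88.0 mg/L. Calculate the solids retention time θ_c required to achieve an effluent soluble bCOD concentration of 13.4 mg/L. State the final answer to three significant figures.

θ_c ≈ 2.59 d

From 1/θ_c = Y·k·S/(K_s + S) − k_d: Y·k·S/(K_s+S) = 0.367 × 9.47 × 13.4 / (88.0 + 13.4) = 0.4593 d⁻¹.
1/θ_c = 0.4593 − 0.0730 = 0.3863 d⁻¹, so θ_c = 2.589 d.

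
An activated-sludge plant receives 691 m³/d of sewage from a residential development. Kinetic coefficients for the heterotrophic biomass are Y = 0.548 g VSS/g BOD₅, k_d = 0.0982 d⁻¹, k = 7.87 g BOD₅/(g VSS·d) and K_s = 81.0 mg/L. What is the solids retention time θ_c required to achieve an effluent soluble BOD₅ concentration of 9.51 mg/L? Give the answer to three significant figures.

θ_c ≈ 2.82 d

From 1/θ_c = Y·k·S/(K_s + S) − k_d: Y·k·S/(K_s+S) = 0.548 × 7.87 × 9.51 / (81.0 + 9.51) = 0.4531 d⁻¹.
Then 1/θ_c = μ − k_d = 0.4531 − 0.0982 = 0.3549 d⁻¹, giving θ_c = 2.817 d.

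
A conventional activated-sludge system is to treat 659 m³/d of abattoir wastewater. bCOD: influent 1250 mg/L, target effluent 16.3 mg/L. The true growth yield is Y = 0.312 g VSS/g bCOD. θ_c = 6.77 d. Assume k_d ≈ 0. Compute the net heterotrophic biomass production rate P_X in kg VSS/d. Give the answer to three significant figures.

P_X ≈ 254 kg VSS/d

No decay correction is needed, so Y_obs = Y = 0.312.
ΔS = 1250 − 16.3 = 1234 mg/L, so the substrate removal rate is 659 × 1234/1000 = 813.0 kg bCOD/d.
Biomass produced: P_X = Y_obs·Q·ΔS = 0.3120 × 813.0 ≈ 253.7 kg VSS/d.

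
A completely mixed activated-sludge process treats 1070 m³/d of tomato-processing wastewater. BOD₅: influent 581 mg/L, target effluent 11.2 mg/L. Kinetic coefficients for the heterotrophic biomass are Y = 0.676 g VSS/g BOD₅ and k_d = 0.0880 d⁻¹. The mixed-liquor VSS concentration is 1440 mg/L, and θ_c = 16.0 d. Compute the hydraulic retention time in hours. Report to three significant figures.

τ ≈ 42.7 h

Rearranging the biomass balance for a CMAS with decay, V = Y·Q·ΔS·θ_c / [X·(1+k_d θ_c)] = 0.676 × 1070 × (581 − 11.2) × 16.0 / [1440 × (1 + 0.0880 × 16.0)] = 6.59×10^6 / 3468 = 1902 m³.
Hydraulic retention time τ = V/Q = 1902 / 1070 = 1.777 d = 42.66 h.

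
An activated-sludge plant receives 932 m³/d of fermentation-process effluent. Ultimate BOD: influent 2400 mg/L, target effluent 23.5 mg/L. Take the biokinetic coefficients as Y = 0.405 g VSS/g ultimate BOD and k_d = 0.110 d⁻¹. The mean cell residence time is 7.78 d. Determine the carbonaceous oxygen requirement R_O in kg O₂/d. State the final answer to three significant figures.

R_O ≈ 1530 kg O₂/d

Observed yield with endogenous decay: Y_obs = Y / (1 + k_d·θ_c) = 0.405 / (1 + 0.110 × 7.78) = 0.405 / 1.856 = 0.2182 g VSS/g ultimate BOD.
Mass of ultimate BOD removed per day: Q(S₀ − S) = 932 × 2376 g/m³ = 2215 kg/d.
Net sludge production P_X = 0.2182 × 2215 = 483.4 kg VSS/d.
R_O = Q·(S₀ − S) − 1.42·P_X = 2215 − 1.42 × 483.4 = 1529 kg O₂/d.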